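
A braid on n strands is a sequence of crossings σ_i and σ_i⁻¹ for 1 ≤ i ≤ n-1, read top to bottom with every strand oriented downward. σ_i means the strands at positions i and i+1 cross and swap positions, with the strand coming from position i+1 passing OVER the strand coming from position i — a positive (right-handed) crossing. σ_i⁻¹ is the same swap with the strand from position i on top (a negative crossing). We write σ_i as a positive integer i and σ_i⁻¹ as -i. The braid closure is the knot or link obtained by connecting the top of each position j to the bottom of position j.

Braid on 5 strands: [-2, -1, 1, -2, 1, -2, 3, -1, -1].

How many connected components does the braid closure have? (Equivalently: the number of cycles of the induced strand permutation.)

2

Derivation:
Track the strand permutation on 5 strands, starting from identity.
  step 1: s2^-1 swaps positions 2,3 -> [1 3 2 4 5]
  step 2: s1^-1 swaps positions 1,2 -> [3 1 2 4 5]
  step 3: s1 swaps positions 1,2 -> [1 3 2 4 5]
  step 4: s2^-1 swaps positions 2,3 -> [1 2 3 4 5]
  step 5: s1 swaps positions 1,2 -> [2 1 3 4 5]
  step 6: s2^-1 swaps positions 2,3 -> [2 3 1 4 5]
  step 7: s3 swaps positions 3,4 -> [2 3 4 1 5]
  step 8: s1^-1 swaps positions 1,2 -> [3 2 4 1 5]
  step 9: s1^-1 swaps positions 1,2 -> [2 3 4 1 5]
Final permutation (position -> original strand): [2 3 4 1 5]
Closure components = cycle count of this permutation = 2.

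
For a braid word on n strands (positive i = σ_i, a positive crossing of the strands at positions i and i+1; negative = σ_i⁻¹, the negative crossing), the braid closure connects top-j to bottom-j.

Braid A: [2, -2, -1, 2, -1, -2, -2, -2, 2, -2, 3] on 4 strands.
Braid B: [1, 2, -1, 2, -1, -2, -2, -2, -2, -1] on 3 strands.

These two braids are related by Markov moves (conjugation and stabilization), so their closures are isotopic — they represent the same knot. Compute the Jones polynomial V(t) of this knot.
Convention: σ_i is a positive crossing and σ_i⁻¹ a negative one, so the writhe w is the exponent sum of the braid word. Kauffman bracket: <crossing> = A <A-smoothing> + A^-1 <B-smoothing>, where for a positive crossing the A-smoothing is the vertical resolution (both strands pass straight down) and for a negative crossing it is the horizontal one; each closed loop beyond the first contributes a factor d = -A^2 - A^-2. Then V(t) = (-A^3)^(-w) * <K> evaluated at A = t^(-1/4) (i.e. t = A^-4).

t^-1 - t^-2 + 2*t^-3 - t^-4 + t^-5 - t^-6

Derivation:
Markov-equivalent braids have isotopic closures, hence identical knot invariants. Strip the Markov moves from each word to reach a common short braid β, then compute V(t) once on β.
Braid A: s2 s2^-1 s1^-1 s2 s1^-1 s2^-1 s2^-1 s2^-1 s2 s2^-1 s3 on 4 strands reduces by inverse Markov moves (closure unchanged at each step):
  Destabilize: the word has the form β·s3 where s3 occurs only as the final letter (β ∈ B_3); drop it and the last strand → 3 strands.
  Deconjugate: the word is γ·β·γ⁻¹ with γ = s2 s2^-1 (prefix) and γ⁻¹ = s2 s2^-1 (suffix); strip both.
Reduced to β = s1^-1 s2 s1^-1 s2^-1 s2^-1 s2^-1 on 3 strands, 6 crossings.
Braid B: s1 s2 s1^-1 s2 s1^-1 s2^-1 s2^-1 s2^-1 s2^-1 s1^-1 on 3 strands reduces by inverse Markov moves (closure unchanged at each step):
  Deconjugate: the word is γ·β·γ⁻¹ with γ = s1 s2 (prefix) and γ⁻¹ = s2^-1 s1^-1 (suffix); strip both.
Reduced to β = s1^-1 s2 s1^-1 s2^-1 s2^-1 s2^-1 on 3 strands, 6 crossings.
Both give the same β = s1^-1 s2 s1^-1 s2^-1 s2^-1 s2^-1 on 3 strands, so one state sum suffices:
Braid: s1^-1 s2 s1^-1 s2^-1 s2^-1 s2^-1 on 3 strands, 6 crossings.
Writhe w = (#positive) - (#negative) = 1 - 5 = -4.
State-sum expansion of <K>. There are 2^6 = 64 states.
For each crossing: s=0 is the vertical smoothing, s=1 horizontal. Crossing k contributes A^(sign_k * (1 - 2*s_k)); loop factor d = -A^2 - A^-2.
Tabulate the states by total A-exponent and number of loops L (A-exp: L × count):
  A^6: L=4 ×1
  A^4: L=3 ×6
  A^2: L=2 ×12, L=4 ×3
  A^0: L=1 ×9, L=3 ×10, L=5 ×1
  A^-2: L=2 ×12, L=4 ×3
  A^-4: L=1 ×2, L=3 ×4
  A^-6: L=2 ×1
Each group contributes A^e * Σ count * d^(L-1):
Powers of d = -A^2 - A^-2: d^2 = A^4 + 2 + A^-4; d^3 = -A^6 - 3*A^2 - 3*A^-2 - A^-6; d^4 = A^8 + 4*A^4 + 6 + 4*A^-4 + A^-8.
  A^6 * (d^3) = -A^12 - 3*A^8 - 3*A^4 - 1
  A^4 * (6*d^2) = 6*A^8 + 12*A^4 + 6
  A^2 * (12*d + 3*d^3) = -3*A^8 - 21*A^4 - 21 - 3*A^-4
  A^0 * (9 + 10*d^2 + d^4) = A^8 + 14*A^4 + 35 + 14*A^-4 + A^-8
  A^-2 * (12*d + 3*d^3) = -3*A^4 - 21 - 21*A^-4 - 3*A^-8
  A^-4 * (2 + 4*d^2) = 4 + 10*A^-4 + 4*A^-8
  A^-6 * (d) = -A^-4 - A^-8
Summing the groups: <K> = -A^12 + A^8 - A^4 + 2 - A^-4 + A^-8
Normalise by the writhe: (-A^3)^(-w) = (-A^3)^(4) = A^12, so f(A) = A^12 * <K> = -A^24 + A^20 - A^16 + 2*A^12 - A^8 + A^4.
Substitute A = t^(-1/4), i.e. A^e → t^(-e/4): V(t) = t^-1 - t^-2 + 2*t^-3 - t^-4 + t^-5 - t^-6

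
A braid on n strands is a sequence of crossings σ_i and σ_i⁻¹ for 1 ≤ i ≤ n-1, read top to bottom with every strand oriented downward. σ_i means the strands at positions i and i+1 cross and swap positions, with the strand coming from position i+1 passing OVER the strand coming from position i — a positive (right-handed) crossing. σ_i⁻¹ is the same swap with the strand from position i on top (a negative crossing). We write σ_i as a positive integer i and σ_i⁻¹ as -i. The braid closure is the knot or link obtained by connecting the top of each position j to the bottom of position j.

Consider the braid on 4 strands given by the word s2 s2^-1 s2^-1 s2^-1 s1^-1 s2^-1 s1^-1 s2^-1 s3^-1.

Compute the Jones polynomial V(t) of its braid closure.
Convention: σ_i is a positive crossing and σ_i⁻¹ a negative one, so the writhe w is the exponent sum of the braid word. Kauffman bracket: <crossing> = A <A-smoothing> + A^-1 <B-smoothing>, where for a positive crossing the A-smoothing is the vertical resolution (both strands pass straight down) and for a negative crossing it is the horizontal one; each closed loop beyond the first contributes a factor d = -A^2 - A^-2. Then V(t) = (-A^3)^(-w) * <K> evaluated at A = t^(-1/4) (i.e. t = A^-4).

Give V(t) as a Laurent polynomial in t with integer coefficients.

The presented braid s2 s2^-1 s2^-1 s2^-1 s1^-1 s2^-1 s1^-1 s2^-1 s3^-1 on 4 strands reduces by inverse Markov moves (closure unchanged at each step):
  Destabilize: the word has the form β·s3^-1 where s3^-1 occurs only as the final letter (β ∈ B_3); drop it and the last strand → 3 strands.
  Deconjugate: the word is γ·β·γ⁻¹ with γ = s2 (prefix) and γ⁻¹ = s2^-1 (suffix); strip both.
Reduced to β = s2^-1 s2^-1 s2^-1 s1^-1 s2^-1 s1^-1 on 3 strands, 6 crossings.
Compute on β:
Braid: s2^-1 s2^-1 s2^-1 s1^-1 s2^-1 s1^-1 on 3 strands, 6 crossings.
Writhe w = (#positive) - (#negative) = 0 - 6 = -6.
Enumerate smoothing states for the bracket polynomial. There are 2^6 = 64 states.
For each crossing: s=0 is the vertical smoothing, s=1 horizontal. Crossing k contributes A^(sign_k * (1 - 2*s_k)); loop factor d = -A^2 - A^-2.
Tabulate the states by total A-exponent and number of loops L (A-exp: L × count):
  A^6: L=3 ×1
  A^4: L=2 ×3, L=4 ×3
  A^2: L=1 ×3, L=3 ×11, L=5 ×1
  A^0: L=2 ×16, L=4 ×4
  A^-2: L=1 ×8, L=3 ×7
  A^-4: L=2 ×6
  A^-6: L=3 ×1
Each group contributes A^e * Σ count * d^(L-1):
Powers of d = -A^2 - A^-2: d^2 = A^4 + 2 + A^-4; d^3 = -A^6 - 3*A^2 - 3*A^-2 - A^-6; d^4 = A^8 + 4*A^4 + 6 + 4*A^-4 + A^-8.
  A^6 * (d^2) = A^10 + 2*A^6 + A^2
  A^4 * (3*d + 3*d^3) = -3*A^10 - 12*A^6 - 12*A^2 - 3*A^-2
  A^2 * (3 + 11*d^2 + d^4) = A^10 + 15*A^6 + 31*A^2 + 15*A^-2 + A^-6
  A^0 * (16*d + 4*d^3) = -4*A^6 - 28*A^2 - 28*A^-2 - 4*A^-6
  A^-2 * (8 + 7*d^2) = 7*A^2 + 22*A^-2 + 7*A^-6
  A^-4 * (6*d) = -6*A^-2 - 6*A^-6
  A^-6 * (d^2) = A^-2 + 2*A^-6 + A^-10
Summing the groups: <K> = -A^10 + A^6 - A^2 + A^-2 + A^-10
Normalise by the writhe: (-A^3)^(-w) = (-A^3)^(6) = A^18, so f(A) = A^18 * <K> = -A^28 + A^24 - A^20 + A^16 + A^8.
Substitute A = t^(-1/4), i.e. A^e → t^(-e/4): V(t) = t^-2 + t^-4 - t^-5 + t^-6 - t^-7

Answer: t^-2 + t^-4 - t^-5 + t^-6 - t^-7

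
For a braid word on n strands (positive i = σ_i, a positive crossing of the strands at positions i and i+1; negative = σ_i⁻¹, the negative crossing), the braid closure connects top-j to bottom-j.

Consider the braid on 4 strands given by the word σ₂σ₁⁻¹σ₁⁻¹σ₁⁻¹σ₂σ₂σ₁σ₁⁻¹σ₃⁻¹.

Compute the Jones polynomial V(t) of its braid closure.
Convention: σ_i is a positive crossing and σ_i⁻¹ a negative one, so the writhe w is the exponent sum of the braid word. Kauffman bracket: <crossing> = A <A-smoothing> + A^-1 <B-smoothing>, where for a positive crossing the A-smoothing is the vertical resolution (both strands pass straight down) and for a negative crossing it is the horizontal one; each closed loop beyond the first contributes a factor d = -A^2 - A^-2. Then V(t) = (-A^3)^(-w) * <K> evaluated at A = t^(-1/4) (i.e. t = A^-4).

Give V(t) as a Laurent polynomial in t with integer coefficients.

The presented braid s2 s1^-1 s1^-1 s1^-1 s2 s2 s1 s1^-1 s3^-1 on 4 strands reduces by inverse Markov moves (closure unchanged at each step):
  Destabilize: the word has the form β·s3^-1 where s3^-1 occurs only as the final letter (β ∈ B_3); drop it and the last strand → 3 strands.
Reduced to β = s2 s1^-1 s1^-1 s1^-1 s2 s2 s1 s1^-1 on 3 strands, 8 crossings.
Compute on β:
First cancel adjacent σ_i σ_i⁻¹ pairs (Reidemeister II — same braid, same closure): s2 s1^-1 s1^-1 s1^-1 s2 s2 s1 s1^-1 → s2 s1^-1 s1^-1 s1^-1 s2 s2.
Braid: s2 s1^-1 s1^-1 s1^-1 s2 s2 on 3 strands, 6 crossings.
Writhe w = (#positive) - (#negative) = 3 - 3 = 0.
State-sum expansion of <K>. There are 2^6 = 64 states.
Each crossing splits two ways (0=vertical, 1=horizontal). The state's weight is A^(#A-smoothings - #B-smoothings) * d^(loops - 1).
Tabulate the states by total A-exponent and number of loops L (A-exp: L × count):
  A^6: L=4 ×1
  A^4: L=3 ×6
  A^2: L=2 ×12, L=4 ×3
  A^0: L=1 ×9, L=3 ×10, L=5 ×1
  A^-2: L=2 ×12, L=4 ×3
  A^-4: L=3 ×6
  A^-6: L=4 ×1
Each group contributes A^e * Σ count * d^(L-1):
Powers of d = -A^2 - A^-2: d^2 = A^4 + 2 + A^-4; d^3 = -A^6 - 3*A^2 - 3*A^-2 - A^-6; d^4 = A^8 + 4*A^4 + 6 + 4*A^-4 + A^-8.
  A^6 * (d^3) = -A^12 - 3*A^8 - 3*A^4 - 1
  A^4 * (6*d^2) = 6*A^8 + 12*A^4 + 6
  A^2 * (12*d + 3*d^3) = -3*A^8 - 21*A^4 - 21 - 3*A^-4
  A^0 * (9 + 10*d^2 + d^4) = A^8 + 14*A^4 + 35 + 14*A^-4 + A^-8
  A^-2 * (12*d + 3*d^3) = -3*A^4 - 21 - 21*A^-4 - 3*A^-8
  A^-4 * (6*d^2) = 6 + 12*A^-4 + 6*A^-8
  A^-6 * (d^3) = -1 - 3*A^-4 - 3*A^-8 - A^-12
Summing the groups: <K> = -A^12 + A^8 - A^4 + 3 - A^-4 + A^-8 - A^-12
Normalise by the writhe: (-A^3)^(-w) = (-A^3)^(0) = 1, so f(A) = 1 * <K> = -A^12 + A^8 - A^4 + 3 - A^-4 + A^-8 - A^-12.
Substitute A = t^(-1/4), i.e. A^e → t^(-e/4): V(t) = -t^3 + t^2 - t + 3 - t^-1 + t^-2 - t^-3

Answer: -t^3 + t^2 - t + 3 - t^-1 + t^-2 - t^-3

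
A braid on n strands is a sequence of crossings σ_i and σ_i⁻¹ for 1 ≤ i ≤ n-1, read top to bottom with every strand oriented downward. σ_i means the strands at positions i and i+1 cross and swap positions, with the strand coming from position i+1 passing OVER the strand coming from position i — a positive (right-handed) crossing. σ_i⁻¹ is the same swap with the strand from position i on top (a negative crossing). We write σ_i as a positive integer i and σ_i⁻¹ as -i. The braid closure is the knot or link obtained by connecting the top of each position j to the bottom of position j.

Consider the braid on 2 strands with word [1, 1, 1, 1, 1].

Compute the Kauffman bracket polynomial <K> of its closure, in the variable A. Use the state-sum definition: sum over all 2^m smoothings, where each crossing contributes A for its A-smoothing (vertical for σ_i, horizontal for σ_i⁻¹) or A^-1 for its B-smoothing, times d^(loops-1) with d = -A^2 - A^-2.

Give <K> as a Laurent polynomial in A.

-A^7 - A^-1 + A^-5 - A^-9 + A^-13

Derivation:
Braid: s1 s1 s1 s1 s1 on 2 strands, 5 crossings.
Writhe w = (#positive) - (#negative) = 5 - 0 = 5.
Computing the Kauffman bracket via state sum. There are 2^5 = 32 states.
Each crossing splits two ways (0=vertical, 1=horizontal). The state's weight is A^(#A-smoothings - #B-smoothings) * d^(loops - 1).
  state 00000: A-exp=+5, loops=2, term = A^5 * d^1
  state 00001: A-exp=+3, loops=1, term = A^3 * d^0
  state 00010: A-exp=+3, loops=1, term = A^3 * d^0
  state 00011: A-exp=+1, loops=2, term = A^1 * d^1
  state 00100: A-exp=+3, loops=1, term = A^3 * d^0
  state 00101: A-exp=+1, loops=2, term = A^1 * d^1
  state 00110: A-exp=+1, loops=2, term = A^1 * d^1
  state 00111: A-exp=-1, loops=3, term = A^-1 * d^2
  state 01000: A-exp=+3, loops=1, term = A^3 * d^0
  state 01001: A-exp=+1, loops=2, term = A^1 * d^1
  state 01010: A-exp=+1, loops=2, term = A^1 * d^1
  state 01011: A-exp=-1, loops=3, term = A^-1 * d^2
  state 01100: A-exp=+1, loops=2, term = A^1 * d^1
  state 01101: A-exp=-1, loops=3, term = A^-1 * d^2
  state 01110: A-exp=-1, loops=3, term = A^-1 * d^2
  state 01111: A-exp=-3, loops=4, term = A^-3 * d^3
  state 10000: A-exp=+3, loops=1, term = A^3 * d^0
  state 10001: A-exp=+1, loops=2, term = A^1 * d^1
  state 10010: A-exp=+1, loops=2, term = A^1 * d^1
  state 10011: A-exp=-1, loops=3, term = A^-1 * d^2
  state 10100: A-exp=+1, loops=2, term = A^1 * d^1
  state 10101: A-exp=-1, loops=3, term = A^-1 * d^2
  state 10110: A-exp=-1, loops=3, term = A^-1 * d^2
  state 10111: A-exp=-3, loops=4, term = A^-3 * d^3
  state 11000: A-exp=+1, loops=2, term = A^1 * d^1
  state 11001: A-exp=-1, loops=3, term = A^-1 * d^2
  state 11010: A-exp=-1, loops=3, term = A^-1 * d^2
  state 11011: A-exp=-3, loops=4, term = A^-3 * d^3
  state 11100: A-exp=-1, loops=3, term = A^-1 * d^2
  state 11101: A-exp=-3, loops=4, term = A^-3 * d^3
  state 11110: A-exp=-3, loops=4, term = A^-3 * d^3
  state 11111: A-exp=-5, loops=5, term = A^-5 * d^4
Collect the terms by A-exponent (count of states per loop number):
Powers of d = -A^2 - A^-2: d^2 = A^4 + 2 + A^-4; d^3 = -A^6 - 3*A^2 - 3*A^-2 - A^-6; d^4 = A^8 + 4*A^4 + 6 + 4*A^-4 + A^-8.
  A^5 * (d) = -A^7 - A^3
  A^3 * (5) = 5*A^3
  A^1 * (10*d) = -10*A^3 - 10*A^-1
  A^-1 * (10*d^2) = 10*A^3 + 20*A^-1 + 10*A^-5
  A^-3 * (5*d^3) = -5*A^3 - 15*A^-1 - 15*A^-5 - 5*A^-9
  A^-5 * (d^4) = A^3 + 4*A^-1 + 6*A^-5 + 4*A^-9 + A^-13
Summing the groups: <K> = -A^7 - A^-1 + A^-5 - A^-9 + A^-13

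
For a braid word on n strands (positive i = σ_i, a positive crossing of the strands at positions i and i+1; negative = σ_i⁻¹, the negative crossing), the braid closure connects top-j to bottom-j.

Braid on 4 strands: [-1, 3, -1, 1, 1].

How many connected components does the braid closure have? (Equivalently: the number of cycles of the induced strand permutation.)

Track the strand permutation on 4 strands, starting from identity.
  step 1: s1^-1 swaps positions 1,2 -> [2 1 3 4]
  step 2: s3 swaps positions 3,4 -> [2 1 4 3]
  step 3: s1^-1 swaps positions 1,2 -> [1 2 4 3]
  step 4: s1 swaps positions 1,2 -> [2 1 4 3]
  step 5: s1 swaps positions 1,2 -> [1 2 4 3]
Final permutation (position -> original strand): [1 2 4 3]
Closure components = cycle count of this permutation = 3.

Answer: 3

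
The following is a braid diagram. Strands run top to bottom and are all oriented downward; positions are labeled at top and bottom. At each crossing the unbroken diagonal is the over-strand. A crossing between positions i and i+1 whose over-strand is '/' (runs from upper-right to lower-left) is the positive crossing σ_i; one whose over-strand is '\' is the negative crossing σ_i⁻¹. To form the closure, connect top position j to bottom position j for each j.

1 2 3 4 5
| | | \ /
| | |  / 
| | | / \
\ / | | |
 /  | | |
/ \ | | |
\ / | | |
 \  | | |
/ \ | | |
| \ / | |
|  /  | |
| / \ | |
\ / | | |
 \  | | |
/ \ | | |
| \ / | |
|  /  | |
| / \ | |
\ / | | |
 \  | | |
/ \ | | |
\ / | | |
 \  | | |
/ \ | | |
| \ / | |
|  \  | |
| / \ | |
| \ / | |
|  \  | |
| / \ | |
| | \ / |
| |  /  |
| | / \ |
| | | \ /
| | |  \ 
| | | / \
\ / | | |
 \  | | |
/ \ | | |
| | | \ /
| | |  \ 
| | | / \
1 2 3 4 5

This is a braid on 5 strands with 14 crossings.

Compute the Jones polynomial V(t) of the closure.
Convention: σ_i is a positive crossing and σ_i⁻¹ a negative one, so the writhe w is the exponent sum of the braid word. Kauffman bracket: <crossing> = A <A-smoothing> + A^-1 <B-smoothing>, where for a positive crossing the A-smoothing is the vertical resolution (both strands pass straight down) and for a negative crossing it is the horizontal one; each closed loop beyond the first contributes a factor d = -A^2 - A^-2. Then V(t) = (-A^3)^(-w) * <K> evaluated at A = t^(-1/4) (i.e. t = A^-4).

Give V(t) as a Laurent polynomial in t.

2*t^-1 - 2*t^-2 + 3*t^-3 - 3*t^-4 + 2*t^-5 - 2*t^-6 + t^-7

Derivation:
Reading the diagram top to bottom ('/'-over between positions i,i+1 = s_i, '\'-over = s_i^-1): braid word = s4 s1 s1^-1 s2 s1^-1 s2 s1^-1 s1^-1 s2^-1 s2^-1 s3 s4^-1 s1^-1 s4^-1.
The presented braid s4 s1 s1^-1 s2 s1^-1 s2 s1^-1 s1^-1 s2^-1 s2^-1 s3 s4^-1 s1^-1 s4^-1 on 5 strands reduces by inverse Markov moves (closure unchanged at each step):
  Deconjugate: the word is γ·β·γ⁻¹ with γ = s4 s1 (prefix) and γ⁻¹ = s1^-1 s4^-1 (suffix); strip both.
  Destabilize: the word has the form β·s4^-1 where s4^-1 occurs only as the final letter (β ∈ B_4); drop it and the last strand → 4 strands.
  Destabilize: the word has the form β·s3 where s3 occurs only as the final letter (β ∈ B_3); drop it and the last strand → 3 strands.
Reduced to β = s1^-1 s2 s1^-1 s2 s1^-1 s1^-1 s2^-1 s2^-1 on 3 strands, 8 crossings.
Compute on β:
Braid: s1^-1 s2 s1^-1 s2 s1^-1 s1^-1 s2^-1 s2^-1 on 3 strands, 8 crossings.
Writhe w = (#positive) - (#negative) = 2 - 6 = -4.
Computing the Kauffman bracket via state sum. There are 2^8 = 256 states.
Smooth each crossing (0=||, 1=⌣⌢); contribution A^(Σ sign_k(1-2s_k)) * d^(L-1).
Tabulate the states by total A-exponent and number of loops L (A-exp: L × count):
  A^8: L=5 ×1
  A^6: L=4 ×8
  A^4: L=3 ×26, L=5 ×2
  A^2: L=2 ×41, L=4 ×15
  A^0: L=1 ×26, L=3 ×43, L=5 ×1
  A^-2: L=2 ×47, L=4 ×9
  A^-4: L=1 ×11, L=3 ×16, L=5 ×1
  A^-6: L=2 ×6, L=4 ×2
  A^-8: L=3 ×1
Each group contributes A^e * Σ count * d^(L-1):
Powers of d = -A^2 - A^-2: d^2 = A^4 + 2 + A^-4; d^3 = -A^6 - 3*A^2 - 3*A^-2 - A^-6; d^4 = A^8 + 4*A^4 + 6 + 4*A^-4 + A^-8.
  A^8 * (d^4) = A^16 + 4*A^12 + 6*A^8 + 4*A^4 + 1
  A^6 * (8*d^3) = -8*A^12 - 24*A^8 - 24*A^4 - 8
  A^4 * (26*d^2 + 2*d^4) = 2*A^12 + 34*A^8 + 64*A^4 + 34 + 2*A^-4
  A^2 * (41*d + 15*d^3) = -15*A^8 - 86*A^4 - 86 - 15*A^-4
  A^0 * (26 + 43*d^2 + d^4) = A^8 + 47*A^4 + 118 + 47*A^-4 + A^-8
  A^-2 * (47*d + 9*d^3) = -9*A^4 - 74 - 74*A^-4 - 9*A^-8
  A^-4 * (11 + 16*d^2 + d^4) = A^4 + 20 + 49*A^-4 + 20*A^-8 + A^-12
  A^-6 * (6*d + 2*d^3) = -2 - 12*A^-4 - 12*A^-8 - 2*A^-12
  A^-8 * (d^2) = A^-4 + 2*A^-8 + A^-12
Summing the groups: <K> = A^16 - 2*A^12 + 2*A^8 - 3*A^4 + 3 - 2*A^-4 + 2*A^-8
Normalise by the writhe: (-A^3)^(-w) = (-A^3)^(4) = A^12, so f(A) = A^12 * <K> = A^28 - 2*A^24 + 2*A^20 - 3*A^16 + 3*A^12 - 2*A^8 + 2*A^4.
Substitute A = t^(-1/4), i.e. A^e → t^(-e/4): V(t) = 2*t^-1 - 2*t^-2 + 3*t^-3 - 3*t^-4 + 2*t^-5 - 2*t^-6 + t^-7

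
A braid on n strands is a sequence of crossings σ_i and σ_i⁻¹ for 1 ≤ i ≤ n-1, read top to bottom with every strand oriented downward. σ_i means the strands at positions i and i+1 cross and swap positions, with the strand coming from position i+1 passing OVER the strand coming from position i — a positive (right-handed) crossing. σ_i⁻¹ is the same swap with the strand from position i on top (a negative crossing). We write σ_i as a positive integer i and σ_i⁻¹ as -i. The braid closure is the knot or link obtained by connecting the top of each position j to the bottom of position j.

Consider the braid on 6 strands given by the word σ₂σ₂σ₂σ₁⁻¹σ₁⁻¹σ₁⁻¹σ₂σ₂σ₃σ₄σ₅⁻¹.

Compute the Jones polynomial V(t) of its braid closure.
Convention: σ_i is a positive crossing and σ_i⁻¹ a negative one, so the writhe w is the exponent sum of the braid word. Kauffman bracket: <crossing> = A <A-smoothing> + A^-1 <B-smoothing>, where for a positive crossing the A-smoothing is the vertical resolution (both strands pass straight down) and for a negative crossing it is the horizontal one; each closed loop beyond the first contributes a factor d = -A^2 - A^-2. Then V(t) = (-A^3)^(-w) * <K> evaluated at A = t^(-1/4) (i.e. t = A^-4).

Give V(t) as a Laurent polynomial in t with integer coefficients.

-t^6 + t^5 - 2*t^4 + 3*t^3 - 2*t^2 + 3*t - 1 + t^-1 - t^-2

Derivation:
The presented braid s2 s2 s2 s1^-1 s1^-1 s1^-1 s2 s2 s3 s4 s5^-1 on 6 strands reduces by inverse Markov moves (closure unchanged at each step):
  Destabilize: the word has the form β·s5^-1 where s5^-1 occurs only as the final letter (β ∈ B_5); drop it and the last strand → 5 strands.
  Destabilize: the word has the form β·s4 where s4 occurs only as the final letter (β ∈ B_4); drop it and the last strand → 4 strands.
  Destabilize: the word has the form β·s3 where s3 occurs only as the final letter (β ∈ B_3); drop it and the last strand → 3 strands.
Reduced to β = s2 s2 s2 s1^-1 s1^-1 s1^-1 s2 s2 on 3 strands, 8 crossings.
Compute on β:
Braid: s2 s2 s2 s1^-1 s1^-1 s1^-1 s2 s2 on 3 strands, 8 crossings.
Writhe w = (#positive) - (#negative) = 5 - 3 = 2.
State-sum expansion of <K>. There are 2^8 = 256 states.
Smooth each crossing (0=||, 1=⌣⌢); contribution A^(Σ sign_k(1-2s_k)) * d^(L-1).
Tabulate the states by total A-exponent and number of loops L (A-exp: L × count):
  A^8: L=4 ×1
  A^6: L=3 ×8
  A^4: L=2 ×18, L=4 ×10
  A^2: L=1 ×15, L=3 ×31, L=5 ×10
  A^0: L=2 ×35, L=4 ×30, L=6 ×5
  A^-2: L=3 ×40, L=5 ×15, L=7 ×1
  A^-4: L=4 ×25, L=6 ×3
  A^-6: L=5 ×8
  A^-8: L=6 ×1
Each group contributes A^e * Σ count * d^(L-1):
Powers of d = -A^2 - A^-2: d^2 = A^4 + 2 + A^-4; d^3 = -A^6 - 3*A^2 - 3*A^-2 - A^-6; d^4 = A^8 + 4*A^4 + 6 + 4*A^-4 + A^-8; d^5 = -A^10 - 5*A^6 - 10*A^2 - 10*A^-2 - 5*A^-6 - A^-10; d^6 = A^12 + 6*A^8 + 15*A^4 + 20 + 15*A^-4 + 6*A^-8 + A^-12.
  A^8 * (d^3) = -A^14 - 3*A^10 - 3*A^6 - A^2
  A^6 * (8*d^2) = 8*A^10 + 16*A^6 + 8*A^2
  A^4 * (18*d + 10*d^3) = -10*A^10 - 48*A^6 - 48*A^2 - 10*A^-2
  A^2 * (15 + 31*d^2 + 10*d^4) = 10*A^10 + 71*A^6 + 137*A^2 + 71*A^-2 + 10*A^-6
  A^0 * (35*d + 30*d^3 + 5*d^5) = -5*A^10 - 55*A^6 - 175*A^2 - 175*A^-2 - 55*A^-6 - 5*A^-10
  A^-2 * (40*d^2 + 15*d^4 + d^6) = A^10 + 21*A^6 + 115*A^2 + 190*A^-2 + 115*A^-6 + 21*A^-10 + A^-14
  A^-4 * (25*d^3 + 3*d^5) = -3*A^6 - 40*A^2 - 105*A^-2 - 105*A^-6 - 40*A^-10 - 3*A^-14
  A^-6 * (8*d^4) = 8*A^2 + 32*A^-2 + 48*A^-6 + 32*A^-10 + 8*A^-14
  A^-8 * (d^5) = -A^2 - 5*A^-2 - 10*A^-6 - 10*A^-10 - 5*A^-14 - A^-18
Summing the groups: <K> = -A^14 + A^10 - A^6 + 3*A^2 - 2*A^-2 + 3*A^-6 - 2*A^-10 + A^-14 - A^-18
Normalise by the writhe: (-A^3)^(-w) = (-A^3)^(-2) = A^-6, so f(A) = A^-6 * <K> = -A^8 + A^4 - 1 + 3*A^-4 - 2*A^-8 + 3*A^-12 - 2*A^-16 + A^-20 - A^-24.
Substitute A = t^(-1/4), i.e. A^e → t^(-e/4): V(t) = -t^6 + t^5 - 2*t^4 + 3*t^3 - 2*t^2 + 3*t - 1 + t^-1 - t^-2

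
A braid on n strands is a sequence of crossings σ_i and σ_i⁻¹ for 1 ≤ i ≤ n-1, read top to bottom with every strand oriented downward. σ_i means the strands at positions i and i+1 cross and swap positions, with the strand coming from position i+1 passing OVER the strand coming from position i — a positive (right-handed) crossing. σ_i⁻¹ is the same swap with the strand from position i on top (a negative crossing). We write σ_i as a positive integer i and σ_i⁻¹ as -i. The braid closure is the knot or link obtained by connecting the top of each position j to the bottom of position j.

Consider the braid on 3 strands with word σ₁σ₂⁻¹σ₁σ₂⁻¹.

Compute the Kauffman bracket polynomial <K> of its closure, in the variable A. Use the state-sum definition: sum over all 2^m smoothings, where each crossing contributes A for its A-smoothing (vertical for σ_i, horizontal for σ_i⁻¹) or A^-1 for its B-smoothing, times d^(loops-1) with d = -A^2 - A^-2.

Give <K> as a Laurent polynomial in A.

A^8 - A^4 + 1 - A^-4 + A^-8

Derivation:
Braid: s1 s2^-1 s1 s2^-1 on 3 strands, 4 crossings.
Writhe w = (#positive) - (#negative) = 2 - 2 = 0.
State-sum expansion of <K>. There are 2^4 = 16 states.
Smooth each crossing (0=||, 1=⌣⌢); contribution A^(Σ sign_k(1-2s_k)) * d^(L-1).
  state 0000: A-exp=+0, loops=3, term = A^0 * d^2
  state 0001: A-exp=+2, loops=2, term = A^2 * d^1
  state 0010: A-exp=-2, loops=2, term = A^-2 * d^1
  state 0011: A-exp=+0, loops=1, term = A^0 * d^0
  state 0100: A-exp=+2, loops=2, term = A^2 * d^1
  state 0101: A-exp=+4, loops=3, term = A^4 * d^2
  state 0110: A-exp=+0, loops=1, term = A^0 * d^0
  state 0111: A-exp=+2, loops=2, term = A^2 * d^1
  state 1000: A-exp=-2, loops=2, term = A^-2 * d^1
  state 1001: A-exp=+0, loops=1, term = A^0 * d^0
  state 1010: A-exp=-4, loops=3, term = A^-4 * d^2
  state 1011: A-exp=-2, loops=2, term = A^-2 * d^1
  state 1100: A-exp=+0, loops=1, term = A^0 * d^0
  state 1101: A-exp=+2, loops=2, term = A^2 * d^1
  state 1110: A-exp=-2, loops=2, term = A^-2 * d^1
  state 1111: A-exp=+0, loops=1, term = A^0 * d^0
Collect the terms by A-exponent (count of states per loop number):
Powers of d = -A^2 - A^-2: d^2 = A^4 + 2 + A^-4.
  A^4 * (d^2) = A^8 + 2*A^4 + 1
  A^2 * (4*d) = -4*A^4 - 4
  A^0 * (5 + d^2) = A^4 + 7 + A^-4
  A^-2 * (4*d) = -4 - 4*A^-4
  A^-4 * (d^2) = 1 + 2*A^-4 + A^-8
Summing the groups: <K> = A^8 - A^4 + 1 - A^-4 + A^-8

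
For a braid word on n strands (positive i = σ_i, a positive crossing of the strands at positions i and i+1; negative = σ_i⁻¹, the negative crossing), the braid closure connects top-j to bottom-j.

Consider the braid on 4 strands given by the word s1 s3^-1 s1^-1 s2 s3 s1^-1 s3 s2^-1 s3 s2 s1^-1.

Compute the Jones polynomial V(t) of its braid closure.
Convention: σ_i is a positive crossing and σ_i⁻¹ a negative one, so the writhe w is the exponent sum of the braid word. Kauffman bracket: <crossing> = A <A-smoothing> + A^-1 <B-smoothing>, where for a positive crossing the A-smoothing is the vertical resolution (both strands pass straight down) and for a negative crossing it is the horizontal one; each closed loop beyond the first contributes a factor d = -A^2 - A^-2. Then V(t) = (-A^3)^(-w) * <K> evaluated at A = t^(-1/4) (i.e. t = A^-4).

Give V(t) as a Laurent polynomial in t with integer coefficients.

The presented braid s1 s3^-1 s1^-1 s2 s3 s1^-1 s3 s2^-1 s3 s2 s1^-1 on 4 strands reduces by inverse Markov moves (closure unchanged at each step):
  Deconjugate: the word is γ·β·γ⁻¹ with γ = s1 (prefix) and γ⁻¹ = s1^-1 (suffix); strip both.
Reduced to β = s3^-1 s1^-1 s2 s3 s1^-1 s3 s2^-1 s3 s2 on 4 strands, 9 crossings.
Compute on β:
Braid: s3^-1 s1^-1 s2 s3 s1^-1 s3 s2^-1 s3 s2 on 4 strands, 9 crossings.
Writhe w = (#positive) - (#negative) = 5 - 4 = 1.
Computing the Kauffman bracket via state sum. There are 2^9 = 512 states.
Smooth each crossing (0=||, 1=⌣⌢); contribution A^(Σ sign_k(1-2s_k)) * d^(L-1).
Tabulate the states by total A-exponent and number of loops L (A-exp: L × count):
  A^9: L=2 ×1
  A^7: L=1 ×3, L=3 ×6
  A^5: L=2 ×26, L=4 ×10
  A^3: L=1 ×21, L=3 ×58, L=5 ×5
  A^1: L=2 ×86, L=4 ×39, L=6 ×1
  A^-1: L=1 ×35, L=3 ×80, L=5 ×11
  A^-3: L=2 ×53, L=4 ×30, L=6 ×1
  A^-5: L=3 ×32, L=5 ×4
  A^-7: L=4 ×9
  A^-9: L=5 ×1
Each group contributes A^e * Σ count * d^(L-1):
Powers of d = -A^2 - A^-2: d^2 = A^4 + 2 + A^-4; d^3 = -A^6 - 3*A^2 - 3*A^-2 - A^-6; d^4 = A^8 + 4*A^4 + 6 + 4*A^-4 + A^-8; d^5 = -A^10 - 5*A^6 - 10*A^2 - 10*A^-2 - 5*A^-6 - A^-10.
  A^9 * (d) = -A^11 - A^7
  A^7 * (3 + 6*d^2) = 6*A^11 + 15*A^7 + 6*A^3
  A^5 * (26*d + 10*d^3) = -10*A^11 - 56*A^7 - 56*A^3 - 10*A^-1
  A^3 * (21 + 58*d^2 + 5*d^4) = 5*A^11 + 78*A^7 + 167*A^3 + 78*A^-1 + 5*A^-5
  A^1 * (86*d + 39*d^3 + d^5) = -A^11 - 44*A^7 - 213*A^3 - 213*A^-1 - 44*A^-5 - A^-9
  A^-1 * (35 + 80*d^2 + 11*d^4) = 11*A^7 + 124*A^3 + 261*A^-1 + 124*A^-5 + 11*A^-9
  A^-3 * (53*d + 30*d^3 + d^5) = -A^7 - 35*A^3 - 153*A^-1 - 153*A^-5 - 35*A^-9 - A^-13
  A^-5 * (32*d^2 + 4*d^4) = 4*A^3 + 48*A^-1 + 88*A^-5 + 48*A^-9 + 4*A^-13
  A^-7 * (9*d^3) = -9*A^-1 - 27*A^-5 - 27*A^-9 - 9*A^-13
  A^-9 * (d^4) = A^-1 + 4*A^-5 + 6*A^-9 + 4*A^-13 + A^-17
Summing the groups: <K> = -A^11 + 2*A^7 - 3*A^3 + 3*A^-1 - 3*A^-5 + 2*A^-9 - 2*A^-13 + A^-17
Normalise by the writhe: (-A^3)^(-w) = (-A^3)^(-1) = -A^-3, so f(A) = -A^-3 * <K> = A^8 - 2*A^4 + 3 - 3*A^-4 + 3*A^-8 - 2*A^-12 + 2*A^-16 - A^-20.
Substitute A = t^(-1/4), i.e. A^e → t^(-e/4): V(t) = -t^5 + 2*t^4 - 2*t^3 + 3*t^2 - 3*t + 3 - 2*t^-1 + t^-2

Answer: -t^5 + 2*t^4 - 2*t^3 + 3*t^2 - 3*t + 3 - 2*t^-1 + t^-2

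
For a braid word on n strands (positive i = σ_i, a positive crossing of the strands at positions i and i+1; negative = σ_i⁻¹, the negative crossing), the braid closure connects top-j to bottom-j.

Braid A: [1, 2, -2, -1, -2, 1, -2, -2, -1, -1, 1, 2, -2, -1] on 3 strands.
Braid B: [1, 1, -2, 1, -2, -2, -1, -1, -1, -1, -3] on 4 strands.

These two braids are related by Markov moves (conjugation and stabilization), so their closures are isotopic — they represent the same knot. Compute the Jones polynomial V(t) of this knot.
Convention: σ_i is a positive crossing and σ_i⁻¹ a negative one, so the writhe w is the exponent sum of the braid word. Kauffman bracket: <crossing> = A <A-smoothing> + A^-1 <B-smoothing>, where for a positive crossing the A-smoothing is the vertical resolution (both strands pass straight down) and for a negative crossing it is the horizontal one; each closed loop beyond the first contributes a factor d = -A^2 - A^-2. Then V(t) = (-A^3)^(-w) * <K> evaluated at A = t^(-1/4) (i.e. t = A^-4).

Markov-equivalent braids have isotopic closures, hence identical knot invariants. Strip the Markov moves from each word to reach a common short braid β, then compute V(t) once on β.
Braid A: s1 s2 s2^-1 s1^-1 s2^-1 s1 s2^-1 s2^-1 s1^-1 s1^-1 s1 s2 s2^-1 s1^-1 on 3 strands reduces by inverse Markov moves (closure unchanged at each step):
  Deconjugate: the word is γ·β·γ⁻¹ with γ = s1 s2 (prefix) and γ⁻¹ = s2^-1 s1^-1 (suffix); strip both.
  Deconjugate: the word is γ·β·γ⁻¹ with γ = s2^-1 s1^-1 (prefix) and γ⁻¹ = s1 s2 (suffix); strip both.
Reduced to β = s2^-1 s1 s2^-1 s2^-1 s1^-1 s1^-1 on 3 strands, 6 crossings.
Braid B: s1 s1 s2^-1 s1 s2^-1 s2^-1 s1^-1 s1^-1 s1^-1 s1^-1 s3^-1 on 4 strands reduces by inverse Markov moves (closure unchanged at each step):
  Destabilize: the word has the form β·s3^-1 where s3^-1 occurs only as the final letter (β ∈ B_3); drop it and the last strand → 3 strands.
  Deconjugate: the word is γ·β·γ⁻¹ with γ = s1 s1 (prefix) and γ⁻¹ = s1^-1 s1^-1 (suffix); strip both.
Reduced to β = s2^-1 s1 s2^-1 s2^-1 s1^-1 s1^-1 on 3 strands, 6 crossings.
Both give the same β = s2^-1 s1 s2^-1 s2^-1 s1^-1 s1^-1 on 3 strands, so one state sum suffices:
Braid: s2^-1 s1 s2^-1 s2^-1 s1^-1 s1^-1 on 3 strands, 6 crossings.
Writhe w = (#positive) - (#negative) = 1 - 5 = -4.
State-sum expansion of <K>. There are 2^6 = 64 states.
For each crossing: s=0 is the vertical smoothing, s=1 horizontal. Crossing k contributes A^(sign_k * (1 - 2*s_k)); loop factor d = -A^2 - A^-2.
Tabulate the states by total A-exponent and number of loops L (A-exp: L × count):
  A^6: L=4 ×1
  A^4: L=3 ×6
  A^2: L=2 ×13, L=4 ×2
  A^0: L=1 ×10, L=3 ×10
  A^-2: L=2 ×14, L=4 ×1
  A^-4: L=1 ×3, L=3 ×3
  A^-6: L=2 ×1
Each group contributes A^e * Σ count * d^(L-1):
Powers of d = -A^2 - A^-2: d^2 = A^4 + 2 + A^-4; d^3 = -A^6 - 3*A^2 - 3*A^-2 - A^-6.
  A^6 * (d^3) = -A^12 - 3*A^8 - 3*A^4 - 1
  A^4 * (6*d^2) = 6*A^8 + 12*A^4 + 6
  A^2 * (13*d + 2*d^3) = -2*A^8 - 19*A^4 - 19 - 2*A^-4
  A^0 * (10 + 10*d^2) = 10*A^4 + 30 + 10*A^-4
  A^-2 * (14*d + d^3) = -A^4 - 17 - 17*A^-4 - A^-8
  A^-4 * (3 + 3*d^2) = 3 + 9*A^-4 + 3*A^-8
  A^-6 * (d) = -A^-4 - A^-8
Summing the groups: <K> = -A^12 + A^8 - A^4 + 2 - A^-4 + A^-8
Normalise by the writhe: (-A^3)^(-w) = (-A^3)^(4) = A^12, so f(A) = A^12 * <K> = -A^24 + A^20 - A^16 + 2*A^12 - A^8 + A^4.
Substitute A = t^(-1/4), i.e. A^e → t^(-e/4): V(t) = t^-1 - t^-2 + 2*t^-3 - t^-4 + t^-5 - t^-6

Answer: t^-1 - t^-2 + 2*t^-3 - t^-4 + t^-5 - t^-6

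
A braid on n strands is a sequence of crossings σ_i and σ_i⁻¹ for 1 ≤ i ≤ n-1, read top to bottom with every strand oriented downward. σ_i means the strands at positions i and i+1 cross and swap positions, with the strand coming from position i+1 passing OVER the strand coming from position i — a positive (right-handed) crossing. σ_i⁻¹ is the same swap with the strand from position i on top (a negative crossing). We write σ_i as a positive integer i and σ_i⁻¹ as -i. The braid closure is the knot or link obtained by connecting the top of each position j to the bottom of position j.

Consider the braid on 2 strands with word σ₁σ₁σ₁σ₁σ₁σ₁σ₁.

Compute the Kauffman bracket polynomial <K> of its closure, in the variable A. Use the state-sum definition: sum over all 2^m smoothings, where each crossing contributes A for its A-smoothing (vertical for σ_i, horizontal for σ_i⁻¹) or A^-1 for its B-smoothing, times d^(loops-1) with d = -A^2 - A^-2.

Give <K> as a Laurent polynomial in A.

-A^9 - A + A^-3 - A^-7 + A^-11 - A^-15 + A^-19

Derivation:
Braid: s1 s1 s1 s1 s1 s1 s1 on 2 strands, 7 crossings.
Writhe w = (#positive) - (#negative) = 7 - 0 = 7.
Computing the Kauffman bracket via state sum. There are 2^7 = 128 states.
Each crossing splits two ways (0=vertical, 1=horizontal). The state's weight is A^(#A-smoothings - #B-smoothings) * d^(loops - 1).
Tabulate the states by total A-exponent and number of loops L (A-exp: L × count):
  A^7: L=2 ×1
  A^5: L=1 ×7
  A^3: L=2 ×21
  A^1: L=3 ×35
  A^-1: L=4 ×35
  A^-3: L=5 ×21
  A^-5: L=6 ×7
  A^-7: L=7 ×1
Each group contributes A^e * Σ count * d^(L-1):
Powers of d = -A^2 - A^-2: d^2 = A^4 + 2 + A^-4; d^3 = -A^6 - 3*A^2 - 3*A^-2 - A^-6; d^4 = A^8 + 4*A^4 + 6 + 4*A^-4 + A^-8; d^5 = -A^10 - 5*A^6 - 10*A^2 - 10*A^-2 - 5*A^-6 - A^-10; d^6 = A^12 + 6*A^8 + 15*A^4 + 20 + 15*A^-4 + 6*A^-8 + A^-12.
  A^7 * (d) = -A^9 - A^5
  A^5 * (7) = 7*A^5
  A^3 * (21*d) = -21*A^5 - 21*A
  A^1 * (35*d^2) = 35*A^5 + 70*A + 35*A^-3
  A^-1 * (35*d^3) = -35*A^5 - 105*A - 105*A^-3 - 35*A^-7
  A^-3 * (21*d^4) = 21*A^5 + 84*A + 126*A^-3 + 84*A^-7 + 21*A^-11
  A^-5 * (7*d^5) = -7*A^5 - 35*A - 70*A^-3 - 70*A^-7 - 35*A^-11 - 7*A^-15
  A^-7 * (d^6) = A^5 + 6*A + 15*A^-3 + 20*A^-7 + 15*A^-11 + 6*A^-15 + A^-19
Summing the groups: <K> = -A^9 - A + A^-3 - A^-7 + A^-11 - A^-15 + A^-19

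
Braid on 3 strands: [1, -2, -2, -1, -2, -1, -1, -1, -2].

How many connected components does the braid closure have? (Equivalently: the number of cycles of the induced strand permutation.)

Track the strand permutation on 3 strands, starting from identity.
  step 1: s1 swaps positions 1,2 -> [2 1 3]
  step 2: s2^-1 swaps positions 2,3 -> [2 3 1]
  step 3: s2^-1 swaps positions 2,3 -> [2 1 3]
  step 4: s1^-1 swaps positions 1,2 -> [1 2 3]
  step 5: s2^-1 swaps positions 2,3 -> [1 3 2]
  step 6: s1^-1 swaps positions 1,2 -> [3 1 2]
  step 7: s1^-1 swaps positions 1,2 -> [1 3 2]
  step 8: s1^-1 swaps positions 1,2 -> [3 1 2]
  step 9: s2^-1 swaps positions 2,3 -> [3 2 1]
Final permutation (position -> original strand): [3 2 1]
Closure components = cycle count of this permutation = 2.

Answer: 2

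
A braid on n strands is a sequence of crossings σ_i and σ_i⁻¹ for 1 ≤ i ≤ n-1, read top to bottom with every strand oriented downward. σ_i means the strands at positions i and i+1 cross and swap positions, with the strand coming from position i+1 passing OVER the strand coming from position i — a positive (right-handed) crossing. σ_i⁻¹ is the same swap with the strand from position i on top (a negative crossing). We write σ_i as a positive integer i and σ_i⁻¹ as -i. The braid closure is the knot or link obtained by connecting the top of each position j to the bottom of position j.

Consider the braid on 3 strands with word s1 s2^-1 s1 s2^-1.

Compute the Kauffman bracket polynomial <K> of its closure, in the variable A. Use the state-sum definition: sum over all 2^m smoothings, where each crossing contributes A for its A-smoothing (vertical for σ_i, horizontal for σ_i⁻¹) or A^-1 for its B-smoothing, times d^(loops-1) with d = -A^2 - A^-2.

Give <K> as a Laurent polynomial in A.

Braid: s1 s2^-1 s1 s2^-1 on 3 strands, 4 crossings.
Writhe w = (#positive) - (#negative) = 2 - 2 = 0.
Computing the Kauffman bracket via state sum. There are 2^4 = 16 states.
Each crossing splits two ways (0=vertical, 1=horizontal). The state's weight is A^(#A-smoothings - #B-smoothings) * d^(loops - 1).
  state 0000: A-exp=+0, loops=3, term = A^0 * d^2
  state 0001: A-exp=+2, loops=2, term = A^2 * d^1
  state 0010: A-exp=-2, loops=2, term = A^-2 * d^1
  state 0011: A-exp=+0, loops=1, term = A^0 * d^0
  state 0100: A-exp=+2, loops=2, term = A^2 * d^1
  state 0101: A-exp=+4, loops=3, term = A^4 * d^2
  state 0110: A-exp=+0, loops=1, term = A^0 * d^0
  state 0111: A-exp=+2, loops=2, term = A^2 * d^1
  state 1000: A-exp=-2, loops=2, term = A^-2 * d^1
  state 1001: A-exp=+0, loops=1, term = A^0 * d^0
  state 1010: A-exp=-4, loops=3, term = A^-4 * d^2
  state 1011: A-exp=-2, loops=2, term = A^-2 * d^1
  state 1100: A-exp=+0, loops=1, term = A^0 * d^0
  state 1101: A-exp=+2, loops=2, term = A^2 * d^1
  state 1110: A-exp=-2, loops=2, term = A^-2 * d^1
  state 1111: A-exp=+0, loops=1, term = A^0 * d^0
Collect the terms by A-exponent (count of states per loop number):
Powers of d = -A^2 - A^-2: d^2 = A^4 + 2 + A^-4.
  A^4 * (d^2) = A^8 + 2*A^4 + 1
  A^2 * (4*d) = -4*A^4 - 4
  A^0 * (5 + d^2) = A^4 + 7 + A^-4
  A^-2 * (4*d) = -4 - 4*A^-4
  A^-4 * (d^2) = 1 + 2*A^-4 + A^-8
Summing the groups: <K> = A^8 - A^4 + 1 - A^-4 + A^-8

Answer: A^8 - A^4 + 1 - A^-4 + A^-8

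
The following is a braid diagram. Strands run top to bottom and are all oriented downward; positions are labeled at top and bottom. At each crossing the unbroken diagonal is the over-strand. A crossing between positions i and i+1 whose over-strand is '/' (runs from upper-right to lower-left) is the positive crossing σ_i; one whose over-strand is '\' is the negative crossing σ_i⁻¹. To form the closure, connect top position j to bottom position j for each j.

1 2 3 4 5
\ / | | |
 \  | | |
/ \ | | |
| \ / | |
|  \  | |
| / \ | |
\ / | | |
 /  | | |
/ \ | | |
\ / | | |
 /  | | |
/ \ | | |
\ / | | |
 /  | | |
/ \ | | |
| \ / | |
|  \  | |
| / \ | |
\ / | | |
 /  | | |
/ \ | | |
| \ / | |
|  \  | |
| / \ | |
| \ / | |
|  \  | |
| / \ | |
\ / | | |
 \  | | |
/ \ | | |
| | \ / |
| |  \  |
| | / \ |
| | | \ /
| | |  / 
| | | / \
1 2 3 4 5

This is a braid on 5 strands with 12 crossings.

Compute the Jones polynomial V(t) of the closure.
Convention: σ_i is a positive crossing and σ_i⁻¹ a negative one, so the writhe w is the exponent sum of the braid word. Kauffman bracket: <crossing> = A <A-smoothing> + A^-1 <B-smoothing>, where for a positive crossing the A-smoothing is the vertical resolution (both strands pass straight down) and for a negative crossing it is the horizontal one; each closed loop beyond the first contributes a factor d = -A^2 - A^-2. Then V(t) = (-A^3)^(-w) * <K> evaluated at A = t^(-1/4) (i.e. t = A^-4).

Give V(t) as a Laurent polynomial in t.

Reading the diagram top to bottom ('/'-over between positions i,i+1 = s_i, '\'-over = s_i^-1): braid word = s1^-1 s2^-1 s1 s1 s1 s2^-1 s1 s2^-1 s2^-1 s1^-1 s3^-1 s4.
The presented braid s1^-1 s2^-1 s1 s1 s1 s2^-1 s1 s2^-1 s2^-1 s1^-1 s3^-1 s4 on 5 strands reduces by inverse Markov moves (closure unchanged at each step):
  Destabilize: the word has the form β·s4 where s4 occurs only as the final letter (β ∈ B_4); drop it and the last strand → 4 strands.
  Destabilize: the word has the form β·s3^-1 where s3^-1 occurs only as the final letter (β ∈ B_3); drop it and the last strand → 3 strands.
Reduced to β = s1^-1 s2^-1 s1 s1 s1 s2^-1 s1 s2^-1 s2^-1 s1^-1 on 3 strands, 10 crossings.
Compute on β:
Braid: s1^-1 s2^-1 s1 s1 s1 s2^-1 s1 s2^-1 s2^-1 s1^-1 on 3 strands, 10 crossings.
Writhe w = (#positive) - (#negative) = 4 - 6 = -2.
Enumerate smoothing states for the bracket polynomial. There are 2^10 = 1024 states.
For each crossing: s=0 is the vertical smoothing, s=1 horizontal. Crossing k contributes A^(sign_k * (1 - 2*s_k)); loop factor d = -A^2 - A^-2.
Tabulate the states by total A-exponent and number of loops L (A-exp: L × count):
  A^10: L=5 ×1
  A^8: L=4 ×10
  A^6: L=3 ×38, L=5 ×7
  A^4: L=2 ×67, L=4 ×49, L=6 ×4
  A^2: L=1 ×46, L=3 ×130, L=5 ×33, L=7 ×1
  A^0: L=2 ×131, L=4 ×110, L=6 ×11
  A^-2: L=1 ×25, L=3 ×133, L=5 ×51, L=7 ×1
  A^-4: L=2 ×37, L=4 ×72, L=6 ×11
  A^-6: L=3 ×25, L=5 ×19, L=7 ×1
  A^-8: L=4 ×8, L=6 ×2
  A^-10: L=5 ×1
Each group contributes A^e * Σ count * d^(L-1):
Powers of d = -A^2 - A^-2: d^2 = A^4 + 2 + A^-4; d^3 = -A^6 - 3*A^2 - 3*A^-2 - A^-6; d^4 = A^8 + 4*A^4 + 6 + 4*A^-4 + A^-8; d^5 = -A^10 - 5*A^6 - 10*A^2 - 10*A^-2 - 5*A^-6 - A^-10; d^6 = A^12 + 6*A^8 + 15*A^4 + 20 + 15*A^-4 + 6*A^-8 + A^-12.
  A^10 * (d^4) = A^18 + 4*A^14 + 6*A^10 + 4*A^6 + A^2
  A^8 * (10*d^3) = -10*A^14 - 30*A^10 - 30*A^6 - 10*A^2
  A^6 * (38*d^2 + 7*d^4) = 7*A^14 + 66*A^10 + 118*A^6 + 66*A^2 + 7*A^-2
  A^4 * (67*d + 49*d^3 + 4*d^5) = -4*A^14 - 69*A^10 - 254*A^6 - 254*A^2 - 69*A^-2 - 4*A^-6
  A^2 * (46 + 130*d^2 + 33*d^4 + d^6) = A^14 + 39*A^10 + 277*A^6 + 524*A^2 + 277*A^-2 + 39*A^-6 + A^-10
  A^0 * (131*d + 110*d^3 + 11*d^5) = -11*A^10 - 165*A^6 - 571*A^2 - 571*A^-2 - 165*A^-6 - 11*A^-10
  A^-2 * (25 + 133*d^2 + 51*d^4 + d^6) = A^10 + 57*A^6 + 352*A^2 + 617*A^-2 + 352*A^-6 + 57*A^-10 + A^-14
  A^-4 * (37*d + 72*d^3 + 11*d^5) = -11*A^6 - 127*A^2 - 363*A^-2 - 363*A^-6 - 127*A^-10 - 11*A^-14
  A^-6 * (25*d^2 + 19*d^4 + d^6) = A^6 + 25*A^2 + 116*A^-2 + 184*A^-6 + 116*A^-10 + 25*A^-14 + A^-18
  A^-8 * (8*d^3 + 2*d^5) = -2*A^2 - 18*A^-2 - 44*A^-6 - 44*A^-10 - 18*A^-14 - 2*A^-18
  A^-10 * (d^4) = A^-2 + 4*A^-6 + 6*A^-10 + 4*A^-14 + A^-18
Summing the groups: <K> = A^18 - 2*A^14 + 2*A^10 - 3*A^6 + 4*A^2 - 3*A^-2 + 3*A^-6 - 2*A^-10 + A^-14
Normalise by the writhe: (-A^3)^(-w) = (-A^3)^(2) = A^6, so f(A) = A^6 * <K> = A^24 - 2*A^20 + 2*A^16 - 3*A^12 + 4*A^8 - 3*A^4 + 3 - 2*A^-4 + A^-8.
Substitute A = t^(-1/4), i.e. A^e → t^(-e/4): V(t) = t^2 - 2*t + 3 - 3*t^-1 + 4*t^-2 - 3*t^-3 + 2*t^-4 - 2*t^-5 + t^-6

Answer: t^2 - 2*t + 3 - 3*t^-1 + 4*t^-2 - 3*t^-3 + 2*t^-4 - 2*t^-5 + t^-6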